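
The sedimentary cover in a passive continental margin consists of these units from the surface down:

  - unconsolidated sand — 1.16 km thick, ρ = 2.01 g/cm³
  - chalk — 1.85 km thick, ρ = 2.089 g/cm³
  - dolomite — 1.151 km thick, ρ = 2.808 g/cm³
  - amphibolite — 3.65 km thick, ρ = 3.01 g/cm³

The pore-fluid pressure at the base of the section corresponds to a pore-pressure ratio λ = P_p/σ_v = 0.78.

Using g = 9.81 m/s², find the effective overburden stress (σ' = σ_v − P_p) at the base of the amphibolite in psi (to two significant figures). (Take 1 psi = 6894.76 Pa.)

Overburden (lithostatic) stress σ_v:
unconsolidated sand: 2010 kg/m³ × 9.81 m/s² × 1160 m = 2.287×10^7 Pa = 22.87 MPa
chalk: 2089 kg/m³ × 9.81 m/s² × 1850 m = 3.791×10^7 Pa = 37.91 MPa
dolomite: 2808 kg/m³ × 9.81 m/s² × 1151 m = 3.171×10^7 Pa = 31.71 MPa
amphibolite: 3010 kg/m³ × 9.81 m/s² × 3650 m = 1.078×10^8 Pa = 107.8 MPa
Total = 22.87 + 37.91 + 31.71 + 107.8 = 200.27 MPa
Pore pressure P_p = λ·σ_v = 0.78 × 200.3 MPa = 156.2 MPa
Effective stress σ' = σ_v − P_p = 200.3 − 156.2 = 44.059 MPa = 6390.2 psi

6400 psi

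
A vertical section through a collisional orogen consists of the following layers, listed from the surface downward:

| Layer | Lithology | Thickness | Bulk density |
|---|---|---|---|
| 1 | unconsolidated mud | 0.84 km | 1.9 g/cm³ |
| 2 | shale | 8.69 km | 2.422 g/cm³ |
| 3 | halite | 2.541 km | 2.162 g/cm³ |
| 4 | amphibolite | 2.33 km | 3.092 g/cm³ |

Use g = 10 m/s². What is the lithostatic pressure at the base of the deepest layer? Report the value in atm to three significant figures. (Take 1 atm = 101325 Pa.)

3490 atm

unconsolidated mud: 1900 kg/m³ × 10 m/s² × 840 m = 1.596×10^7 Pa = 157.5 atm
shale: 2422 kg/m³ × 10 m/s² × 8690 m = 2.105×10^8 Pa = 2077 atm
halite: 2162 kg/m³ × 10 m/s² × 2541 m = 5.494×10^7 Pa = 542.2 atm
amphibolite: 3092 kg/m³ × 10 m/s² × 2330 m = 7.204×10^7 Pa = 711.0 atm
Total = 157.5 + 2077 + 542.2 + 711.0 = 3487.9 atm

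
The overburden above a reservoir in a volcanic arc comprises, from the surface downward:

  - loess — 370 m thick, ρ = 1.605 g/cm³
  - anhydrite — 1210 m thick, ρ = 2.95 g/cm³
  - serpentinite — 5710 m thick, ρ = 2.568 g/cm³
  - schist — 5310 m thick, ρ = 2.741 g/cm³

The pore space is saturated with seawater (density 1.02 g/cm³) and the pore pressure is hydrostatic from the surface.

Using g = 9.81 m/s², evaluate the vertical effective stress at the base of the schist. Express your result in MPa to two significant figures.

Overburden (lithostatic) stress σ_v:
loess: 1605 kg/m³ × 9.81 m/s² × 370 m = 5.826×10^6 Pa = 5.826 MPa
anhydrite: 2950 kg/m³ × 9.81 m/s² × 1210 m = 3.502×10^7 Pa = 35.02 MPa
serpentinite: 2568 kg/m³ × 9.81 m/s² × 5710 m = 1.438×10^8 Pa = 143.8 MPa
schist: 2741 kg/m³ × 9.81 m/s² × 5310 m = 1.428×10^8 Pa = 142.8 MPa
Total = 5.826 + 35.02 + 143.8 + 142.8 = 327.47 MPa
Pore pressure P_p = 1020 kg/m³ × 9.81 m/s² × 12600 m = 1.261×10^8 Pa = 126.1 MPa
Effective stress σ' = σ_v − P_p = 327.5 − 126.1 = 201.39 MPa

200 MPa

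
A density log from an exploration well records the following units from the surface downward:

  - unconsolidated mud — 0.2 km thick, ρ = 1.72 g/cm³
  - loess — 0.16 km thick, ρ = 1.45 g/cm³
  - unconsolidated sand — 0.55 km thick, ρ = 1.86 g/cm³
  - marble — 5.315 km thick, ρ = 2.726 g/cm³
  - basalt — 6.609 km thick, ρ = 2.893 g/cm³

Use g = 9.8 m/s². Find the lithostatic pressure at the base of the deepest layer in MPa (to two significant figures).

unconsolidated mud: 1720 kg/m³ × 9.8 m/s² × 200 m = 3.371×10^6 Pa = 3.371 MPa
loess: 1450 kg/m³ × 9.8 m/s² × 160 m = 2.274×10^6 Pa = 2.274 MPa
unconsolidated sand: 1860 kg/m³ × 9.8 m/s² × 550 m = 1.003×10^7 Pa = 10.03 MPa
marble: 2726 kg/m³ × 9.8 m/s² × 5315 m = 1.420×10^8 Pa = 142.0 MPa
basalt: 2893 kg/m³ × 9.8 m/s² × 6609 m = 1.874×10^8 Pa = 187.4 MPa
Total = 3.371 + 2.274 + 10.03 + 142.0 + 187.4 = 345.03 MPa

350 MPa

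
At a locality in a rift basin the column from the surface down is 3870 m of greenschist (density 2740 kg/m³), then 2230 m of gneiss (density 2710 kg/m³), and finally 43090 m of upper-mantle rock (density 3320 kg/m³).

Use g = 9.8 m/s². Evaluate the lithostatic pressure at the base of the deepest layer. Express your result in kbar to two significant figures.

16 kbar

greenschist: 2740 kg/m³ × 9.8 m/s² × 3870 m = 1.039×10^8 Pa = 1.039 kbar
gneiss: 2710 kg/m³ × 9.8 m/s² × 2230 m = 5.922×10^7 Pa = 0.5922 kbar
upper-mantle rock: 3320 kg/m³ × 9.8 m/s² × 43090 m = 1.402×10^9 Pa = 14.02 kbar
Total = 1.039 + 0.5922 + 14.02 = 15.651 kbar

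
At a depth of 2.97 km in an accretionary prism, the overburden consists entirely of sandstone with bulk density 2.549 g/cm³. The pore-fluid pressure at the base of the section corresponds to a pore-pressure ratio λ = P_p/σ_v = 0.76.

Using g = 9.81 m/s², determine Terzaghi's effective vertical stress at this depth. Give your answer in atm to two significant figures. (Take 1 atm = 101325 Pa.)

Overburden (lithostatic) stress σ_v:
sandstone: 2549 kg/m³ × 9.81 m/s² × 2970 m = 7.427×10^7 Pa = 74.27 MPa
Pore pressure P_p = λ·σ_v = 0.76 × 74.27 MPa = 56.44 MPa
Effective stress σ' = σ_v − P_p = 74.27 − 56.44 = 17.824 MPa = 175.91 atm

180 atm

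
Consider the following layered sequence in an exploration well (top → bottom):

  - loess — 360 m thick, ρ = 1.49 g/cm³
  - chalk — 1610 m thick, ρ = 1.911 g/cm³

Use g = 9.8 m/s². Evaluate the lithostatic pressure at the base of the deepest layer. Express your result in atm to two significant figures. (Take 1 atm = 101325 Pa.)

350 atm

loess: 1490 kg/m³ × 9.8 m/s² × 360 m = 5.257×10^6 Pa = 51.88 atm
chalk: 1911 kg/m³ × 9.8 m/s² × 1610 m = 3.015×10^7 Pa = 297.6 atm
Total = 51.88 + 297.6 = 349.45 atm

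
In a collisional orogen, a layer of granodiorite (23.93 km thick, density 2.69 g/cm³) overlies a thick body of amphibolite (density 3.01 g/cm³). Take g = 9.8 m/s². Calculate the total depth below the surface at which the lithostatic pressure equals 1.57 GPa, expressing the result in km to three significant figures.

Pressure at base of upper layers: 2690×9.8×23930 = 6.308×10^8 Pa = 0.6308 GPa
Remaining pressure to be supplied by amphibolite: 1.570×10^9 − 6.308×10^8 = 9.392×10^8 Pa
Additional depth in amphibolite = 9.392×10^8 Pa / (3010 kg/m³ × 9.8 m/s²) = 31838 m
Total depth = 23930 m + 31838 m = 55768 m
= 55.768 km

55.8 km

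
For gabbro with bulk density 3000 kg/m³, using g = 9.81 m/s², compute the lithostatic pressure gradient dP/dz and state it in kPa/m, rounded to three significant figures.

dP/dz = ρg = 3000 kg/m³ × 9.81 m/s² = 29430 Pa/m
= 29430 Pa/m × (1 kPa/m / 1000.0 Pa/m) = 29.430 kPa/m

29.4 kPa/m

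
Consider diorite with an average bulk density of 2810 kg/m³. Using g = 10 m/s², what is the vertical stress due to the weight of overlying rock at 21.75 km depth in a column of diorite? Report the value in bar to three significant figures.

6110 bar

diorite: 2810 kg/m³ × 10 m/s² × 21750 m = 6.112×10^8 Pa = 6112 bar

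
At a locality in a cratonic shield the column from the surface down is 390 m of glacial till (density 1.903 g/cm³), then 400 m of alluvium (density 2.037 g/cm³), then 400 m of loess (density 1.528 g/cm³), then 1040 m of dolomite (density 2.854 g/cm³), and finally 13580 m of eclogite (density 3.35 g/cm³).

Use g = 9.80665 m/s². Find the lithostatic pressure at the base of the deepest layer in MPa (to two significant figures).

500 MPa

glacial till: 1903 kg/m³ × 9.80665 m/s² × 390 m = 7.278×10^6 Pa = 7.278 MPa
alluvium: 2037 kg/m³ × 9.80665 m/s² × 400 m = 7.990×10^6 Pa = 7.990 MPa
loess: 1528 kg/m³ × 9.80665 m/s² × 400 m = 5.994×10^6 Pa = 5.994 MPa
dolomite: 2854 kg/m³ × 9.80665 m/s² × 1040 m = 2.911×10^7 Pa = 29.11 MPa
eclogite: 3350 kg/m³ × 9.80665 m/s² × 13580 m = 4.461×10^8 Pa = 446.1 MPa
Total = 7.278 + 7.990 + 5.994 + 29.11 + 446.1 = 496.50 MPa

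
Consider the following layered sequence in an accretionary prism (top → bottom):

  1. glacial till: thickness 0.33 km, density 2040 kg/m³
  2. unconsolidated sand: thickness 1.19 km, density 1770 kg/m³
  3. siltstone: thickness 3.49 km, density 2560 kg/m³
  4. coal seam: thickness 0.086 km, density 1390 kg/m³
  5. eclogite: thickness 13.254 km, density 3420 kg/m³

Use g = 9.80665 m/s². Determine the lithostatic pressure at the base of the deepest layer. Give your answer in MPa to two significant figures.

glacial till: 2040 kg/m³ × 9.80665 m/s² × 330 m = 6.602×10^6 Pa = 6.602 MPa
unconsolidated sand: 1770 kg/m³ × 9.80665 m/s² × 1190 m = 2.066×10^7 Pa = 20.66 MPa
siltstone: 2560 kg/m³ × 9.80665 m/s² × 3490 m = 8.762×10^7 Pa = 87.62 MPa
coal seam: 1390 kg/m³ × 9.80665 m/s² × 86 m = 1.172×10^6 Pa = 1.172 MPa
eclogite: 3420 kg/m³ × 9.80665 m/s² × 13254 m = 4.445×10^8 Pa = 444.5 MPa
Total = 6.602 + 20.66 + 87.62 + 1.172 + 444.5 = 560.57 MPa

560 MPa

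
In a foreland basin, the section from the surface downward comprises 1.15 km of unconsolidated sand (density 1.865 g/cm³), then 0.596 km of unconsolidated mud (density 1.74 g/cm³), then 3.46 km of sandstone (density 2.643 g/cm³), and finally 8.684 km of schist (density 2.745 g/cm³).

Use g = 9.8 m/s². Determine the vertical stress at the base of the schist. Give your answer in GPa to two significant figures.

unconsolidated sand: 1865 kg/m³ × 9.8 m/s² × 1150 m = 2.102×10^7 Pa = 0.02102 GPa
unconsolidated mud: 1740 kg/m³ × 9.8 m/s² × 596 m = 1.016×10^7 Pa = 0.01016 GPa
sandstone: 2643 kg/m³ × 9.8 m/s² × 3460 m = 8.962×10^7 Pa = 0.08962 GPa
schist: 2745 kg/m³ × 9.8 m/s² × 8684 m = 2.336×10^8 Pa = 0.2336 GPa
Total = 0.02102 + 0.01016 + 0.08962 + 0.2336 = 0.35441 GPa

0.35 GPa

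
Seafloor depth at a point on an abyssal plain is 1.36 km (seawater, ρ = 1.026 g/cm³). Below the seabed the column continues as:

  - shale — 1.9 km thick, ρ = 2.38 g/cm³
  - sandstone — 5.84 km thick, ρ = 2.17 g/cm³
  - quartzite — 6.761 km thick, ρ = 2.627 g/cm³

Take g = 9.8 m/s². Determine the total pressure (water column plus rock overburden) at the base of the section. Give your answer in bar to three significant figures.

seawater: 1026 kg/m³ × 9.8 m/s² × 1360 m = 1.367×10^7 Pa = 136.7 bar
shale: 2380 kg/m³ × 9.8 m/s² × 1900 m = 4.432×10^7 Pa = 443.2 bar
sandstone: 2170 kg/m³ × 9.8 m/s² × 5840 m = 1.242×10^8 Pa = 1242 bar
quartzite: 2627 kg/m³ × 9.8 m/s² × 6761 m = 1.741×10^8 Pa = 1741 bar
Total = 136.7 + 443.2 + 1242 + 1741 = 3562.4 bar

3560 bar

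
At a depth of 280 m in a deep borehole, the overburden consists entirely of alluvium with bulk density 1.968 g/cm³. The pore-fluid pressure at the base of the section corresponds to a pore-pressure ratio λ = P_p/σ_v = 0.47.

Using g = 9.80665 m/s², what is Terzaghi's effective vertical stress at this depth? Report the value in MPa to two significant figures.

2.9 MPa

Overburden (lithostatic) stress σ_v:
alluvium: 1968 kg/m³ × 9.80665 m/s² × 280 m = 5.404×10^6 Pa = 5.404 MPa
Pore pressure P_p = λ·σ_v = 0.47 × 5.404 MPa = 2.540 MPa
Effective stress σ' = σ_v − P_p = 5.404 − 2.540 = 2.8640 MPa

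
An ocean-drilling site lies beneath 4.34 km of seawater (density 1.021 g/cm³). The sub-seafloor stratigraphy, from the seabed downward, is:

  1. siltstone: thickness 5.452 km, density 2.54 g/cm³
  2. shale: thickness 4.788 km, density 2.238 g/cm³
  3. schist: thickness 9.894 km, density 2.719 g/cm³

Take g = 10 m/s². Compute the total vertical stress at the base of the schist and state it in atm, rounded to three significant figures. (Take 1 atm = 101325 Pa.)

5520 atm

seawater: 1021 kg/m³ × 10 m/s² × 4340 m = 4.431×10^7 Pa = 437.3 atm
siltstone: 2540 kg/m³ × 10 m/s² × 5452 m = 1.385×10^8 Pa = 1367 atm
shale: 2238 kg/m³ × 10 m/s² × 4788 m = 1.072×10^8 Pa = 1058 atm
schist: 2719 kg/m³ × 10 m/s² × 9894 m = 2.690×10^8 Pa = 2655 atm
Total = 437.3 + 1367 + 1058 + 2655 = 5516.6 atm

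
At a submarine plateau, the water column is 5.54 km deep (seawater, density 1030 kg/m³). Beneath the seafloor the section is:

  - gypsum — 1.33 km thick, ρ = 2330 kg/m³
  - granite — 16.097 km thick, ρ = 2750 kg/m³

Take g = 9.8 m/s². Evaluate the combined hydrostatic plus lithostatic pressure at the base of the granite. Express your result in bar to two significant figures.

5200 bar

seawater: 1030 kg/m³ × 9.8 m/s² × 5540 m = 5.592×10^7 Pa = 559.2 bar
gypsum: 2330 kg/m³ × 9.8 m/s² × 1330 m = 3.037×10^7 Pa = 303.7 bar
granite: 2750 kg/m³ × 9.8 m/s² × 16097 m = 4.338×10^8 Pa = 4338 bar
Total = 559.2 + 303.7 + 4338 = 5201.0 bar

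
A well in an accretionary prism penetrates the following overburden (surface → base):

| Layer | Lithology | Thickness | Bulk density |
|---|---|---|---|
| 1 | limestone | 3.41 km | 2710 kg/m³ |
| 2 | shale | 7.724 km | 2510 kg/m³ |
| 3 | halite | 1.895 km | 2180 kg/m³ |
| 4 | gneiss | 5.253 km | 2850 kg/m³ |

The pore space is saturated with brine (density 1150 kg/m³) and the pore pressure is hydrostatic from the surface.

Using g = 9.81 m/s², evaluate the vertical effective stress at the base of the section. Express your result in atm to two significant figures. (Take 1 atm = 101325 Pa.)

2600 atm

Overburden (lithostatic) stress σ_v:
limestone: 2710 kg/m³ × 9.81 m/s² × 3410 m = 9.066×10^7 Pa = 90.66 MPa
shale: 2510 kg/m³ × 9.81 m/s² × 7724 m = 1.902×10^8 Pa = 190.2 MPa
halite: 2180 kg/m³ × 9.81 m/s² × 1895 m = 4.053×10^7 Pa = 40.53 MPa
gneiss: 2850 kg/m³ × 9.81 m/s² × 5253 m = 1.469×10^8 Pa = 146.9 MPa
Total = 90.66 + 190.2 + 40.53 + 146.9 = 468.24 MPa
Pore pressure P_p = 1150 kg/m³ × 9.81 m/s² × 18282 m = 2.062×10^8 Pa = 206.2 MPa
Effective stress σ' = σ_v − P_p = 468.2 − 206.2 = 261.99 MPa = 2585.6 atm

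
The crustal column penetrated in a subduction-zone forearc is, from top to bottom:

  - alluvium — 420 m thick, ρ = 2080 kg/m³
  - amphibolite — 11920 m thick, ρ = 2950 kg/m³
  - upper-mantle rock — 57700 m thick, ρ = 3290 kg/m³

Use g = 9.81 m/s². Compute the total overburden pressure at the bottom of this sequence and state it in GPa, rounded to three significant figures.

2.22 GPa

alluvium: 2080 kg/m³ × 9.81 m/s² × 420 m = 8.570×10^6 Pa = 8.570×10^-3 GPa
amphibolite: 2950 kg/m³ × 9.81 m/s² × 11920 m = 3.450×10^8 Pa = 0.3450 GPa
upper-mantle rock: 3290 kg/m³ × 9.81 m/s² × 57700 m = 1.862×10^9 Pa = 1.862 GPa
Total = 8.570×10^-3 + 0.3450 + 1.862 = 2.2158 GPa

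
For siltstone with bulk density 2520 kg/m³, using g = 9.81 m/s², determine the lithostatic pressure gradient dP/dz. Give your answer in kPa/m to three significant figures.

dP/dz = ρg = 2520 kg/m³ × 9.81 m/s² = 24721 Pa/m
= 24721 Pa/m × (1 kPa/m / 1000.0 Pa/m) = 24.721 kPa/m

24.7 kPa/m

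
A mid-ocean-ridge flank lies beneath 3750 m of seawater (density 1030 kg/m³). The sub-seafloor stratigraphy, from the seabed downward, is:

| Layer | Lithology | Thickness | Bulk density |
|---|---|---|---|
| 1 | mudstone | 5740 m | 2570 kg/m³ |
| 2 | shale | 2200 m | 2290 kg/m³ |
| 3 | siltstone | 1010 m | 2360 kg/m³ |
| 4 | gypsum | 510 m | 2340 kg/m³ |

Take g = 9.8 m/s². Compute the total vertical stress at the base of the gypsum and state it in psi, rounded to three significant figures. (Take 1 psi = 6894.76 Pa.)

seawater: 1030 kg/m³ × 9.8 m/s² × 3750 m = 3.785×10^7 Pa = 5490 psi
mudstone: 2570 kg/m³ × 9.8 m/s² × 5740 m = 1.446×10^8 Pa = 20968 psi
shale: 2290 kg/m³ × 9.8 m/s² × 2200 m = 4.937×10^7 Pa = 7161 psi
siltstone: 2360 kg/m³ × 9.8 m/s² × 1010 m = 2.336×10^7 Pa = 3388 psi
gypsum: 2340 kg/m³ × 9.8 m/s² × 510 m = 1.170×10^7 Pa = 1696 psi
Total = 5490 + 20968 + 7161 + 3388 + 1696 = 38703 psi

38700 psi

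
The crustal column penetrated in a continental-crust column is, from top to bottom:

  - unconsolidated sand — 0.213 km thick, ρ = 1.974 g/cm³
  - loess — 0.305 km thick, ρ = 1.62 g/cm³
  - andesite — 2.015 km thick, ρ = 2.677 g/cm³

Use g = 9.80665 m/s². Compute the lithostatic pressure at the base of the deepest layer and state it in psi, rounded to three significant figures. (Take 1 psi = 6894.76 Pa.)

8970 psi

unconsolidated sand: 1974 kg/m³ × 9.80665 m/s² × 213 m = 4.123×10^6 Pa = 598.0 psi
loess: 1620 kg/m³ × 9.80665 m/s² × 305 m = 4.845×10^6 Pa = 702.8 psi
andesite: 2677 kg/m³ × 9.80665 m/s² × 2015 m = 5.290×10^7 Pa = 7672 psi
Total = 598.0 + 702.8 + 7672 = 8973.1 psi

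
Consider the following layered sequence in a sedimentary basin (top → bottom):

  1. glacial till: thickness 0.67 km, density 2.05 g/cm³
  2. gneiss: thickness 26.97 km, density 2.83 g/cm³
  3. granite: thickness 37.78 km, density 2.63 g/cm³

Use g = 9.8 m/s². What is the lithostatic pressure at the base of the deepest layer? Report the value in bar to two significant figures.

17000 bar

glacial till: 2050 kg/m³ × 9.8 m/s² × 670 m = 1.346×10^7 Pa = 134.6 bar
gneiss: 2830 kg/m³ × 9.8 m/s² × 26970 m = 7.480×10^8 Pa = 7480 bar
granite: 2630 kg/m³ × 9.8 m/s² × 37780 m = 9.737×10^8 Pa = 9737 bar
Total = 134.6 + 7480 + 9737 = 17352 bar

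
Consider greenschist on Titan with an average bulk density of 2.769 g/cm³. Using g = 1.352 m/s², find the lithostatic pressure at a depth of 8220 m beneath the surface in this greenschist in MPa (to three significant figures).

greenschist: 2769 kg/m³ × 1.352 m/s² × 8220 m = 3.077×10^7 Pa = 30.77 MPa

30.8 MPa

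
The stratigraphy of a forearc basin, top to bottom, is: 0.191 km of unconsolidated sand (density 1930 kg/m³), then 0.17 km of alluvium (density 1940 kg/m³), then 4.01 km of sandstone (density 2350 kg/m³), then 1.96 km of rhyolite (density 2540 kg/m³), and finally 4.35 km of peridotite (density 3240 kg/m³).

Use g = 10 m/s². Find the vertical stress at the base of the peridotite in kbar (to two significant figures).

unconsolidated sand: 1930 kg/m³ × 10 m/s² × 191 m = 3.686×10^6 Pa = 0.03686 kbar
alluvium: 1940 kg/m³ × 10 m/s² × 170 m = 3.298×10^6 Pa = 0.03298 kbar
sandstone: 2350 kg/m³ × 10 m/s² × 4010 m = 9.424×10^7 Pa = 0.9424 kbar
rhyolite: 2540 kg/m³ × 10 m/s² × 1960 m = 4.978×10^7 Pa = 0.4978 kbar
peridotite: 3240 kg/m³ × 10 m/s² × 4350 m = 1.409×10^8 Pa = 1.409 kbar
Total = 0.03686 + 0.03298 + 0.9424 + 0.4978 + 1.409 = 2.9194 kbar

2.9 kbar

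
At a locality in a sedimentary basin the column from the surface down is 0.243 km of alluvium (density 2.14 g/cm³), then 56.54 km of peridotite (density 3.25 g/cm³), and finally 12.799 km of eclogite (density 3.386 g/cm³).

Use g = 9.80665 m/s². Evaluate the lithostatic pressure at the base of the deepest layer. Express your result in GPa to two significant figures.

2.2 GPa

alluvium: 2140 kg/m³ × 9.80665 m/s² × 243 m = 5.100×10^6 Pa = 5.100×10^-3 GPa
peridotite: 3250 kg/m³ × 9.80665 m/s² × 56540 m = 1.802×10^9 Pa = 1.802 GPa
eclogite: 3386 kg/m³ × 9.80665 m/s² × 12799 m = 4.250×10^8 Pa = 0.4250 GPa
Total = 5.100×10^-3 + 1.802 + 0.4250 = 2.2321 GPa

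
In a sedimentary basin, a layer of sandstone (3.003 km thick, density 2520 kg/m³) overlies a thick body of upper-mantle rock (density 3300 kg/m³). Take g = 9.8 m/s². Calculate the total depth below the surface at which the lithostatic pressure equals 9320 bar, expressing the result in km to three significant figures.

29.5 km

Pressure at base of upper layers: 2520×9.8×3003 = 7.416×10^7 Pa = 741.6 bar
Remaining pressure to be supplied by upper-mantle rock: 9.320×10^8 − 7.416×10^7 = 8.578×10^8 Pa
Additional depth in upper-mantle rock = 8.578×10^8 Pa / (3300 kg/m³ × 9.8 m/s²) = 26526 m
Total depth = 3003 m + 26526 m = 29529 m
= 29.529 km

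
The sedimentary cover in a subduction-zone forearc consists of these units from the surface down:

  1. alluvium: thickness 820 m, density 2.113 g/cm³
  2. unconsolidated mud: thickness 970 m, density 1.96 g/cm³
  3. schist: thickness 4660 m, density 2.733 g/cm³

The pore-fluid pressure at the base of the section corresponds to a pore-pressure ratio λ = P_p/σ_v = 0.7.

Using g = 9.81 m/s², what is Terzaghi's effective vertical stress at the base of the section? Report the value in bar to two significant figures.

Overburden (lithostatic) stress σ_v:
alluvium: 2113 kg/m³ × 9.81 m/s² × 820 m = 1.700×10^7 Pa = 17.00 MPa
unconsolidated mud: 1960 kg/m³ × 9.81 m/s² × 970 m = 1.865×10^7 Pa = 18.65 MPa
schist: 2733 kg/m³ × 9.81 m/s² × 4660 m = 1.249×10^8 Pa = 124.9 MPa
Total = 17.00 + 18.65 + 124.9 = 160.59 MPa
Pore pressure P_p = λ·σ_v = 0.7 × 160.6 MPa = 112.4 MPa
Effective stress σ' = σ_v − P_p = 160.6 − 112.4 = 48.176 MPa = 481.76 bar

480 bar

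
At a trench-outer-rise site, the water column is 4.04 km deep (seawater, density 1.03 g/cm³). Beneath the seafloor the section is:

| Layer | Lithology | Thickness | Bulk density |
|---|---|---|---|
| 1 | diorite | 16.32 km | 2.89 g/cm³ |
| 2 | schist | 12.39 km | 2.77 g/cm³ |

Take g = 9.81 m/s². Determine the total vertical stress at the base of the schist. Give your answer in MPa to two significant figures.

840 MPa

seawater: 1030 kg/m³ × 9.81 m/s² × 4040 m = 4.082×10^7 Pa = 40.82 MPa
diorite: 2890 kg/m³ × 9.81 m/s² × 16320 m = 4.627×10^8 Pa = 462.7 MPa
schist: 2770 kg/m³ × 9.81 m/s² × 12390 m = 3.367×10^8 Pa = 336.7 MPa
Total = 40.82 + 462.7 + 336.7 = 840.19 MPa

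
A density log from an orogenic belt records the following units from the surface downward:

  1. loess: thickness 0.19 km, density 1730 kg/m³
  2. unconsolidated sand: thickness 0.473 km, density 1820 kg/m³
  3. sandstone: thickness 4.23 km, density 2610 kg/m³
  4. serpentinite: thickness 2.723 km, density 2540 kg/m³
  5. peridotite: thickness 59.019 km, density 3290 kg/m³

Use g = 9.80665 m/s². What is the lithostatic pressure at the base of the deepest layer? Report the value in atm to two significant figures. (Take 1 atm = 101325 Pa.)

21000 atm

loess: 1730 kg/m³ × 9.80665 m/s² × 190 m = 3.223×10^6 Pa = 31.81 atm
unconsolidated sand: 1820 kg/m³ × 9.80665 m/s² × 473 m = 8.442×10^6 Pa = 83.32 atm
sandstone: 2610 kg/m³ × 9.80665 m/s² × 4230 m = 1.083×10^8 Pa = 1069 atm
serpentinite: 2540 kg/m³ × 9.80665 m/s² × 2723 m = 6.783×10^7 Pa = 669.4 atm
peridotite: 3290 kg/m³ × 9.80665 m/s² × 59019 m = 1.904×10^9 Pa = 18793 atm
Total = 31.81 + 83.32 + 1069 + 669.4 + 18793 = 20646 atm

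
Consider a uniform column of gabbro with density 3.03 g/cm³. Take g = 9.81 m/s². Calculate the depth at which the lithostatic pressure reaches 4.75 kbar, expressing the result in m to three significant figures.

h = P/(ρg) = 4.75 kbar / (3030 kg/m³ × 9.81 m/s²) = 4.750×10^8 Pa / 29724 Pa/m = 15980 m

16000 m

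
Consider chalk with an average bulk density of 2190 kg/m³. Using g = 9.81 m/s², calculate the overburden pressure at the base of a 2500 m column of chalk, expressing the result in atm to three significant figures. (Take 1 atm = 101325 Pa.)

chalk: 2190 kg/m³ × 9.81 m/s² × 2500 m = 5.371×10^7 Pa = 530.1 atm

530 atm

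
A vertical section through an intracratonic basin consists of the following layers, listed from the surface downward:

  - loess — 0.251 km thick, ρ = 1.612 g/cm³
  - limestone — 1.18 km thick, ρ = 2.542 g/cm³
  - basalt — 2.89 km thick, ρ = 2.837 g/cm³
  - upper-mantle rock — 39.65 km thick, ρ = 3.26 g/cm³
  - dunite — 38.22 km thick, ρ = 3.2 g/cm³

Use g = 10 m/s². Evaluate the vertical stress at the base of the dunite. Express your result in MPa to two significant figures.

loess: 1612 kg/m³ × 10 m/s² × 251 m = 4.046×10^6 Pa = 4.046 MPa
limestone: 2542 kg/m³ × 10 m/s² × 1180 m = 3.000×10^7 Pa = 30.00 MPa
basalt: 2837 kg/m³ × 10 m/s² × 2890 m = 8.199×10^7 Pa = 81.99 MPa
upper-mantle rock: 3260 kg/m³ × 10 m/s² × 39650 m = 1.293×10^9 Pa = 1293 MPa
dunite: 3200 kg/m³ × 10 m/s² × 38220 m = 1.223×10^9 Pa = 1223 MPa
Total = 4.046 + 30.00 + 81.99 + 1293 + 1223 = 2631.7 MPa

2600 MPa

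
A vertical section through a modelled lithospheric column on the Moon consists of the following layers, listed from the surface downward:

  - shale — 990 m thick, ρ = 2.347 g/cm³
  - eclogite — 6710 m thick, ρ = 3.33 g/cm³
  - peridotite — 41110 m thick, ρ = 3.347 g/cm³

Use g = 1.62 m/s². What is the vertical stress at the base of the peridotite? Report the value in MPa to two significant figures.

260 MPa

shale: 2347 kg/m³ × 1.62 m/s² × 990 m = 3.764×10^6 Pa = 3.764 MPa
eclogite: 3330 kg/m³ × 1.62 m/s² × 6710 m = 3.620×10^7 Pa = 36.20 MPa
peridotite: 3347 kg/m³ × 1.62 m/s² × 41110 m = 2.229×10^8 Pa = 222.9 MPa
Total = 3.764 + 36.20 + 222.9 = 262.87 MPa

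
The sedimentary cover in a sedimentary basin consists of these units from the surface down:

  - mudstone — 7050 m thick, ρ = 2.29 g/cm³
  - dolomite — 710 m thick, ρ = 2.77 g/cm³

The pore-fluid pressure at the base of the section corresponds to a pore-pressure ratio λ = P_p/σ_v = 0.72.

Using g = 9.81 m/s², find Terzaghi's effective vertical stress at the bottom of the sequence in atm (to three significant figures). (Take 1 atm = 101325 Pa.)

Overburden (lithostatic) stress σ_v:
mudstone: 2290 kg/m³ × 9.81 m/s² × 7050 m = 1.584×10^8 Pa = 158.4 MPa
dolomite: 2770 kg/m³ × 9.81 m/s² × 710 m = 1.929×10^7 Pa = 19.29 MPa
Total = 158.4 + 19.29 = 177.67 MPa
Pore pressure P_p = λ·σ_v = 0.72 × 177.7 MPa = 127.9 MPa
Effective stress σ' = σ_v − P_p = 177.7 − 127.9 = 49.748 MPa = 490.97 atm

491 atm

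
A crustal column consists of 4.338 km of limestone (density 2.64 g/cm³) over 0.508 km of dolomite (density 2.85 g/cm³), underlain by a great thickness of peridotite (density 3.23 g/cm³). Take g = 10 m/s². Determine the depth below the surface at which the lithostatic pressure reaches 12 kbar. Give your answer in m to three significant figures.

38000 m

Pressure at base of upper layers: 2640×10×4338 + 2850×10×508 = 1.290×10^8 Pa = 1.290 kbar
Remaining pressure to be supplied by peridotite: 1.200×10^9 − 1.290×10^8 = 1.071×10^9 Pa
Additional depth in peridotite = 1.071×10^9 Pa / (3230 kg/m³ × 10 m/s²) = 33158 m
Total depth = 4846 m + 33158 m = 38004 m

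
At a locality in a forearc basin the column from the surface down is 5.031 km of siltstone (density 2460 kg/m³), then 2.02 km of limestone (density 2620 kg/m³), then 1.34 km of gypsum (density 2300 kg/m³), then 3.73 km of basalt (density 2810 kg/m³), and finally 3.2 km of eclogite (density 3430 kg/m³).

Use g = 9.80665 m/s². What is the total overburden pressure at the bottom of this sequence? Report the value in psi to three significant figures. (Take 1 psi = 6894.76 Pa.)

60000 psi

siltstone: 2460 kg/m³ × 9.80665 m/s² × 5031 m = 1.214×10^8 Pa = 17603 psi
limestone: 2620 kg/m³ × 9.80665 m/s² × 2020 m = 5.190×10^7 Pa = 7528 psi
gypsum: 2300 kg/m³ × 9.80665 m/s² × 1340 m = 3.022×10^7 Pa = 4384 psi
basalt: 2810 kg/m³ × 9.80665 m/s² × 3730 m = 1.028×10^8 Pa = 14908 psi
eclogite: 3430 kg/m³ × 9.80665 m/s² × 3200 m = 1.076×10^8 Pa = 15612 psi
Total = 17603 + 7528 + 4384 + 14908 + 15612 = 60034 psi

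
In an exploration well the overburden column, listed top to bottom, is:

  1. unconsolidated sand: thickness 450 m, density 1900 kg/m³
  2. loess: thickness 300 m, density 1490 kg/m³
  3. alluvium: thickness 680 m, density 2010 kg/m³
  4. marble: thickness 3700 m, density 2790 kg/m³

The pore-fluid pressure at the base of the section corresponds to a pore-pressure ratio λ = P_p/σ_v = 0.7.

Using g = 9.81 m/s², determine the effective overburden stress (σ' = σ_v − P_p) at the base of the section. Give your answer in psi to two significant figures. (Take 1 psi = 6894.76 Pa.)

Overburden (lithostatic) stress σ_v:
unconsolidated sand: 1900 kg/m³ × 9.81 m/s² × 450 m = 8.388×10^6 Pa = 8.388 MPa
loess: 1490 kg/m³ × 9.81 m/s² × 300 m = 4.385×10^6 Pa = 4.385 MPa
alluvium: 2010 kg/m³ × 9.81 m/s² × 680 m = 1.341×10^7 Pa = 13.41 MPa
marble: 2790 kg/m³ × 9.81 m/s² × 3700 m = 1.013×10^8 Pa = 101.3 MPa
Total = 8.388 + 4.385 + 13.41 + 101.3 = 127.45 MPa
Pore pressure P_p = λ·σ_v = 0.7 × 127.4 MPa = 89.21 MPa
Effective stress σ' = σ_v − P_p = 127.4 − 89.21 = 38.235 MPa = 5545.5 psi

5500 psi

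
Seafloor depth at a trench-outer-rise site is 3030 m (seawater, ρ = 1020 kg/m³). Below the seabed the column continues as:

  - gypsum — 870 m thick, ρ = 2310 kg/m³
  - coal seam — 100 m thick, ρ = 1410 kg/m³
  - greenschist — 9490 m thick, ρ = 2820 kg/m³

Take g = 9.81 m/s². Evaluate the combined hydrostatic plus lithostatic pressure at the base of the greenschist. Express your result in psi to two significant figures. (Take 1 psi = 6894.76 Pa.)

46000 psi

seawater: 1020 kg/m³ × 9.81 m/s² × 3030 m = 3.032×10^7 Pa = 4397 psi
gypsum: 2310 kg/m³ × 9.81 m/s² × 870 m = 1.972×10^7 Pa = 2859 psi
coal seam: 1410 kg/m³ × 9.81 m/s² × 100 m = 1.383×10^6 Pa = 200.6 psi
greenschist: 2820 kg/m³ × 9.81 m/s² × 9490 m = 2.625×10^8 Pa = 38077 psi
Total = 4397 + 2859 + 200.6 + 38077 = 45535 psi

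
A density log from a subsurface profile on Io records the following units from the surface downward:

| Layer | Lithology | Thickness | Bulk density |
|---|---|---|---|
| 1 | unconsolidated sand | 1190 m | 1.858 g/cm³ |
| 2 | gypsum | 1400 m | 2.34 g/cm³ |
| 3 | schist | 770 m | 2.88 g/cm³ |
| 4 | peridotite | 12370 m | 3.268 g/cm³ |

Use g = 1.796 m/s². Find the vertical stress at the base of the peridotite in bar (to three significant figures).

unconsolidated sand: 1858 kg/m³ × 1.796 m/s² × 1190 m = 3.971×10^6 Pa = 39.71 bar
gypsum: 2340 kg/m³ × 1.796 m/s² × 1400 m = 5.884×10^6 Pa = 58.84 bar
schist: 2880 kg/m³ × 1.796 m/s² × 770 m = 3.983×10^6 Pa = 39.83 bar
peridotite: 3268 kg/m³ × 1.796 m/s² × 12370 m = 7.260×10^7 Pa = 726.0 bar
Total = 39.71 + 58.84 + 39.83 + 726.0 = 864.41 bar

864 bar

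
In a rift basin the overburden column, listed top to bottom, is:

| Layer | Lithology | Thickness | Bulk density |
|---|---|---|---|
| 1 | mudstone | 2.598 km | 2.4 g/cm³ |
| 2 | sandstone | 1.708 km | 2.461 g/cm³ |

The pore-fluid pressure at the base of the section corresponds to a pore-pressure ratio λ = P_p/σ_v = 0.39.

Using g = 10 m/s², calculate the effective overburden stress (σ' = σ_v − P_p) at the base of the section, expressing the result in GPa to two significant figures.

Overburden (lithostatic) stress σ_v:
mudstone: 2400 kg/m³ × 10 m/s² × 2598 m = 6.235×10^7 Pa = 62.35 MPa
sandstone: 2461 kg/m³ × 10 m/s² × 1708 m = 4.203×10^7 Pa = 42.03 MPa
Total = 62.35 + 42.03 = 104.39 MPa
Pore pressure P_p = λ·σ_v = 0.39 × 104.4 MPa = 40.71 MPa
Effective stress σ' = σ_v − P_p = 104.4 − 40.71 = 63.675 MPa = 0.063675 GPa

0.064 GPa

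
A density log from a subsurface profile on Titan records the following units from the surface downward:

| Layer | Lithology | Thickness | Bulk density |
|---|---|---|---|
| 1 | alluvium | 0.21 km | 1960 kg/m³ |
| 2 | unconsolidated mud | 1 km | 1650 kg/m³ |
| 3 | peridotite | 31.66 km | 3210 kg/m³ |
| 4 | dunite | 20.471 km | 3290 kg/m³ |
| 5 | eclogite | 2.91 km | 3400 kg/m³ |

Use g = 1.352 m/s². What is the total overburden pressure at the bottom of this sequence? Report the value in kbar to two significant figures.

alluvium: 1960 kg/m³ × 1.352 m/s² × 210 m = 5.565×10^5 Pa = 5.565×10^-3 kbar
unconsolidated mud: 1650 kg/m³ × 1.352 m/s² × 1000 m = 2.231×10^6 Pa = 0.02231 kbar
peridotite: 3210 kg/m³ × 1.352 m/s² × 31660 m = 1.374×10^8 Pa = 1.374 kbar
dunite: 3290 kg/m³ × 1.352 m/s² × 20471 m = 9.106×10^7 Pa = 0.9106 kbar
eclogite: 3400 kg/m³ × 1.352 m/s² × 2910 m = 1.338×10^7 Pa = 0.1338 kbar
Total = 5.565×10^-3 + 0.02231 + 1.374 + 0.9106 + 0.1338 = 2.4462 kbar

2.4 kbar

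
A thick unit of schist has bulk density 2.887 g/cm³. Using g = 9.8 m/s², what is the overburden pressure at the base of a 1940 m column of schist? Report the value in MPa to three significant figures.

schist: 2887 kg/m³ × 9.8 m/s² × 1940 m = 5.489×10^7 Pa = 54.89 MPa

54.9 MPa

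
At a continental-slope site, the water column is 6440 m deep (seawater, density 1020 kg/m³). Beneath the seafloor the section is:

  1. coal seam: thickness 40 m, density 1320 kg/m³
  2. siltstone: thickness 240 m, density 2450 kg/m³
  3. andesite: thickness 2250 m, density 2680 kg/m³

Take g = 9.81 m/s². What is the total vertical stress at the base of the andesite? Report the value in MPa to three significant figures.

seawater: 1020 kg/m³ × 9.81 m/s² × 6440 m = 6.444×10^7 Pa = 64.44 MPa
coal seam: 1320 kg/m³ × 9.81 m/s² × 40 m = 5.180×10^5 Pa = 0.5180 MPa
siltstone: 2450 kg/m³ × 9.81 m/s² × 240 m = 5.768×10^6 Pa = 5.768 MPa
andesite: 2680 kg/m³ × 9.81 m/s² × 2250 m = 5.915×10^7 Pa = 59.15 MPa
Total = 64.44 + 0.5180 + 5.768 + 59.15 = 129.88 MPa

130 MPa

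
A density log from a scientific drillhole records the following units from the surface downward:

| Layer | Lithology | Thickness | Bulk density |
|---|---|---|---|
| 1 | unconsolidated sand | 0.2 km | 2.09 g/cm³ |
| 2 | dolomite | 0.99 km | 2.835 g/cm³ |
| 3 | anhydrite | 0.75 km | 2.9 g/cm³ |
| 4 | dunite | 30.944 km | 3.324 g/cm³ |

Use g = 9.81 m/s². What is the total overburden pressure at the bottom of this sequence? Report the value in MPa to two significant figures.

unconsolidated sand: 2090 kg/m³ × 9.81 m/s² × 200 m = 4.101×10^6 Pa = 4.101 MPa
dolomite: 2835 kg/m³ × 9.81 m/s² × 990 m = 2.753×10^7 Pa = 27.53 MPa
anhydrite: 2900 kg/m³ × 9.81 m/s² × 750 m = 2.134×10^7 Pa = 21.34 MPa
dunite: 3324 kg/m³ × 9.81 m/s² × 30944 m = 1.009×10^9 Pa = 1009 MPa
Total = 4.101 + 27.53 + 21.34 + 1009 = 1062.0 MPa

1100 MPa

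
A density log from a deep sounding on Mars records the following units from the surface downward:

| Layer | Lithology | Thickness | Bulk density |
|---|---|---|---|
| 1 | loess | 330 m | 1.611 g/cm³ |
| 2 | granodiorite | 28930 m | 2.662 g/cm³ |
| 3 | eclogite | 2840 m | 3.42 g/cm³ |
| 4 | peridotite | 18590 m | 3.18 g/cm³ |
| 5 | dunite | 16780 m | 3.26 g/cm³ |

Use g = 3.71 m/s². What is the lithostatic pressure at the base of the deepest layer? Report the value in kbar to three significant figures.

loess: 1611 kg/m³ × 3.71 m/s² × 330 m = 1.972×10^6 Pa = 0.01972 kbar
granodiorite: 2662 kg/m³ × 3.71 m/s² × 28930 m = 2.857×10^8 Pa = 2.857 kbar
eclogite: 3420 kg/m³ × 3.71 m/s² × 2840 m = 3.603×10^7 Pa = 0.3603 kbar
peridotite: 3180 kg/m³ × 3.71 m/s² × 18590 m = 2.193×10^8 Pa = 2.193 kbar
dunite: 3260 kg/m³ × 3.71 m/s² × 16780 m = 2.029×10^8 Pa = 2.029 kbar
Total = 0.01972 + 2.857 + 0.3603 + 2.193 + 2.029 = 7.4599 kbar

7.46 kbar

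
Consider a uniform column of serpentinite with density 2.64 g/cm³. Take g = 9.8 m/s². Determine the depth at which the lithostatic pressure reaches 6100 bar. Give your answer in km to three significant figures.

h = P/(ρg) = 6100 bar / (2640 kg/m³ × 9.8 m/s²) = 6.100×10^8 Pa / 25872 Pa/m = 23578 m
= 23.578 km

23.6 km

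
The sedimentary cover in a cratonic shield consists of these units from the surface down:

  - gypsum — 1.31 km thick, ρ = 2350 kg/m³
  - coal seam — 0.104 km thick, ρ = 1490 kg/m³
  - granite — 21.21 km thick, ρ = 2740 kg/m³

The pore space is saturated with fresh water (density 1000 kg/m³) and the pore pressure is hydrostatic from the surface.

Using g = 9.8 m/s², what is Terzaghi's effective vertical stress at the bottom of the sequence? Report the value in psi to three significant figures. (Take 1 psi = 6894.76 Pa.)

Overburden (lithostatic) stress σ_v:
gypsum: 2350 kg/m³ × 9.8 m/s² × 1310 m = 3.017×10^7 Pa = 30.17 MPa
coal seam: 1490 kg/m³ × 9.8 m/s² × 104 m = 1.519×10^6 Pa = 1.519 MPa
granite: 2740 kg/m³ × 9.8 m/s² × 21210 m = 5.695×10^8 Pa = 569.5 MPa
Total = 30.17 + 1.519 + 569.5 = 601.22 MPa
Pore pressure P_p = 1000 kg/m³ × 9.8 m/s² × 22624 m = 2.217×10^8 Pa = 221.7 MPa
Effective stress σ' = σ_v − P_p = 601.2 − 221.7 = 379.50 MPa = 55042 psi

55000 psi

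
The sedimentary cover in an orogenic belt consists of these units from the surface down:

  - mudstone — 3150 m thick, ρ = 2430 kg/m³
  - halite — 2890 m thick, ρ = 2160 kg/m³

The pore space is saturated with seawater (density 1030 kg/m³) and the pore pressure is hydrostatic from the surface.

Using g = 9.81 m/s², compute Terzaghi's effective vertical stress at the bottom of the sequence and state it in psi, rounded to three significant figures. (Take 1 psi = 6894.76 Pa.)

Overburden (lithostatic) stress σ_v:
mudstone: 2430 kg/m³ × 9.81 m/s² × 3150 m = 7.509×10^7 Pa = 75.09 MPa
halite: 2160 kg/m³ × 9.81 m/s² × 2890 m = 6.124×10^7 Pa = 61.24 MPa
Total = 75.09 + 61.24 = 136.33 MPa
Pore pressure P_p = 1030 kg/m³ × 9.81 m/s² × 6040 m = 6.103×10^7 Pa = 61.03 MPa
Effective stress σ' = σ_v − P_p = 136.3 − 61.03 = 75.299 MPa = 10921 psi

10900 psi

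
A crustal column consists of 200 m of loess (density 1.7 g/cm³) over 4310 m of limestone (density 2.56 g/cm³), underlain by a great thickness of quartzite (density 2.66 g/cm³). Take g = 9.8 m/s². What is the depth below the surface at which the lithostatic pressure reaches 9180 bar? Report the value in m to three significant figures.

35400 m

Pressure at base of upper layers: 1700×9.8×200 + 2560×9.8×4310 = 1.115×10^8 Pa = 1115 bar
Remaining pressure to be supplied by quartzite: 9.180×10^8 − 1.115×10^8 = 8.065×10^8 Pa
Additional depth in quartzite = 8.065×10^8 Pa / (2660 kg/m³ × 9.8 m/s²) = 30940 m
Total depth = 4510 m + 30940 m = 35450 m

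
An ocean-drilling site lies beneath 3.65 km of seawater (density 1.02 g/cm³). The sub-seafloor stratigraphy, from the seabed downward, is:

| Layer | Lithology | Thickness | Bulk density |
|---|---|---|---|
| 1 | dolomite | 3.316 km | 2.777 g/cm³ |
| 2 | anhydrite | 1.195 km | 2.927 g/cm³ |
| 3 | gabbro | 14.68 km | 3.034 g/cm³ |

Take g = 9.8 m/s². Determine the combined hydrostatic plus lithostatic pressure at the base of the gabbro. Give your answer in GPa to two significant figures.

0.60 GPa

seawater: 1020 kg/m³ × 9.8 m/s² × 3650 m = 3.649×10^7 Pa = 0.03649 GPa
dolomite: 2777 kg/m³ × 9.8 m/s² × 3316 m = 9.024×10^7 Pa = 0.09024 GPa
anhydrite: 2927 kg/m³ × 9.8 m/s² × 1195 m = 3.428×10^7 Pa = 0.03428 GPa
gabbro: 3034 kg/m³ × 9.8 m/s² × 14680 m = 4.365×10^8 Pa = 0.4365 GPa
Total = 0.03649 + 0.09024 + 0.03428 + 0.4365 = 0.59749 GPa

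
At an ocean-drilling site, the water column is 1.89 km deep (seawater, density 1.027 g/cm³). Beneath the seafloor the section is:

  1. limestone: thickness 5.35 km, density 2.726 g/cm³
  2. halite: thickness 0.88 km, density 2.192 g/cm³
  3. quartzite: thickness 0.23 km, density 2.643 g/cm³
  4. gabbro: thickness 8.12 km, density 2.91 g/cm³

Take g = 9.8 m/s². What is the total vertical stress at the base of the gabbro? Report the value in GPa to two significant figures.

seawater: 1027 kg/m³ × 9.8 m/s² × 1890 m = 1.902×10^7 Pa = 0.01902 GPa
limestone: 2726 kg/m³ × 9.8 m/s² × 5350 m = 1.429×10^8 Pa = 0.1429 GPa
halite: 2192 kg/m³ × 9.8 m/s² × 880 m = 1.890×10^7 Pa = 0.01890 GPa
quartzite: 2643 kg/m³ × 9.8 m/s² × 230 m = 5.957×10^6 Pa = 5.957×10^-3 GPa
gabbro: 2910 kg/m³ × 9.8 m/s² × 8120 m = 2.316×10^8 Pa = 0.2316 GPa
Total = 0.01902 + 0.1429 + 0.01890 + 5.957×10^-3 + 0.2316 = 0.41837 GPa

0.42 GPa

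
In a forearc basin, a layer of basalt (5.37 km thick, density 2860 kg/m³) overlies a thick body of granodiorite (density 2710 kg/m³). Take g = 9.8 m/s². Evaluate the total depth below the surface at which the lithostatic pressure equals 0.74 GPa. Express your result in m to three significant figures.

Pressure at base of upper layers: 2860×9.8×5370 = 1.505×10^8 Pa = 0.1505 GPa
Remaining pressure to be supplied by granodiorite: 7.400×10^8 − 1.505×10^8 = 5.895×10^8 Pa
Additional depth in granodiorite = 5.895×10^8 Pa / (2710 kg/m³ × 9.8 m/s²) = 22196 m
Total depth = 5370 m + 22196 m = 27566 m

27600 m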